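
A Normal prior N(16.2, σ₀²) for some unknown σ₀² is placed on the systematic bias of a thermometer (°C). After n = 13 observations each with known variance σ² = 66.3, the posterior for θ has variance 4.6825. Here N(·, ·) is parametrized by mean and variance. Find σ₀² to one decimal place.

For the Normal–Normal model with known σ², precisions add: τ_n = τ₀ + n/σ².
So 1/σ₀² = 1/4.6825 − 13/66.3 = 0.213561 − 0.196078 = 0.017483.
Hence σ₀² = 1/0.017483 ≈ 57.2.

σ₀² = 57.2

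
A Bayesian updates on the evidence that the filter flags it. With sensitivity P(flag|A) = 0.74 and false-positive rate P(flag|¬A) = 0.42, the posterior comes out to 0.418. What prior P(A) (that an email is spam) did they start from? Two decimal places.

P(A) = 0.29

In odds form, posterior odds = prior odds × likelihood ratio, so prior odds = posterior odds ÷ LR.
Posterior odds = 0.418/(1−0.418) = 0.7182. LR = 0.74/0.42 = 1.7619.
Prior odds = 0.7182/1.7619 = 0.4076, so P(A) = 0.4076/(1+0.4076) ≈ 0.29.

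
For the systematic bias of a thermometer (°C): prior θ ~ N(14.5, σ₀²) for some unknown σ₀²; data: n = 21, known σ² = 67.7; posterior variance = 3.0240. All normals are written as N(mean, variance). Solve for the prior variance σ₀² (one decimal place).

For the Normal–Normal model with known σ², precisions add: τ_n = τ₀ + n/σ².
So 1/σ₀² = 1/3.0240 − 21/67.7 = 0.330688 − 0.310192 = 0.020496.
Hence σ₀² = 1/0.020496 ≈ 48.8.

σ₀² = 48.8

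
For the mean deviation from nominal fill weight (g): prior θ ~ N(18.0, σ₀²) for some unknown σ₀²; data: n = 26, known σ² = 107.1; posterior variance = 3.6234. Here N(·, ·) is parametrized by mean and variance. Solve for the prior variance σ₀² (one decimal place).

Posterior precision equals prior precision plus data precision: 1/σ_n² = 1/σ₀² + n/σ².
So 1/σ₀² = 1/3.6234 − 26/107.1 = 0.275984 − 0.242764 = 0.033220.
Hence σ₀² = 1/0.033220 ≈ 30.1.

σ₀² = 30.1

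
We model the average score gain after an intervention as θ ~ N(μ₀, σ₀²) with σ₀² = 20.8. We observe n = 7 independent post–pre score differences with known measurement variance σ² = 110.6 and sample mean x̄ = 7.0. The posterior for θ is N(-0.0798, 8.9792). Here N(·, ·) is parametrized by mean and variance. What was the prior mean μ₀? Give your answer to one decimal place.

The posterior mean is a precision-weighted average: μ_n = (τ₀μ₀ + τ_data·x̄)/(τ₀+τ_data), with τ₀=1/σ₀² and τ_data=n/σ².
Here τ₀ = 1/20.8 = 0.048077 and τ_data = 7/110.6 = 0.063291, so τ_n = 0.111368.
Rearranging for μ₀: μ₀ = (μ_n·τ_n − τ_data·x̄)/τ₀ = (-0.0798·0.111368 − 0.063291·7.0) / 0.048077 = -0.451924/0.048077 ≈ -9.4.

μ₀ = -9.4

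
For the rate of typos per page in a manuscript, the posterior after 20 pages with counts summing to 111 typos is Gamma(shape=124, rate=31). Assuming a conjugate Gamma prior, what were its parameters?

Gamma(shape=13, rate=11)

A Gamma(α, β) prior (rate parametrization) on a Poisson rate with n observations summing to S gives posterior Gamma(α+S, β+n).
So α = 124 − 111 = 13 and β = 31 − 20 = 11.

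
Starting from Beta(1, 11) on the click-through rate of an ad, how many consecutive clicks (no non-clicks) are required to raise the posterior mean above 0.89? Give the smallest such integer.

After k clicks and 0 non-clicks the posterior is Beta(1+k, 11), with mean (1+k)/(1+11+k).
Set (1+k)/(12+k) > 0.89 and solve: k > (0.89·12 − 1)/(1 − 0.89) = 88.000.
The smallest integer exceeding 88.000 is 89.

k = 89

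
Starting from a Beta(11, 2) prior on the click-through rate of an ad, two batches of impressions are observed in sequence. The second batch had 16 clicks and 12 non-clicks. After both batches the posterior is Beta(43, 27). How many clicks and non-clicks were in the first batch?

Sequential conjugate updates are equivalent to a single update on the pooled data, so total successes = posterior α − prior α and total failures = posterior β − prior β.
Total across both batches: 43−11=32 clicks, 27−2=25 non-clicks.
Subtract the second batch: 32−16=16 clicks and 25−12=13 non-clicks.

16 clicks and 13 non-clicks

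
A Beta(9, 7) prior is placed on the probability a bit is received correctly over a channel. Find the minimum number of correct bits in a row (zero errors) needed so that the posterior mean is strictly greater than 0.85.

After k correct bits and 0 errors the posterior is Beta(9+k, 7), with mean (9+k)/(9+7+k).
Set (9+k)/(16+k) > 0.85 and solve: k > (0.85·16 − 9)/(1 − 0.85) = 30.667.
The smallest integer exceeding 30.667 is 31.

k = 31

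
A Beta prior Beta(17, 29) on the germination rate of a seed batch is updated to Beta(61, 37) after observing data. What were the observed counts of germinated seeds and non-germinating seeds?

44 germinated seeds and 8 non-germinating seeds

Under Beta–binomial conjugacy the posterior parameters are (α+s, β+f).
Match parameters: s=61−17=44, f=37−29=8.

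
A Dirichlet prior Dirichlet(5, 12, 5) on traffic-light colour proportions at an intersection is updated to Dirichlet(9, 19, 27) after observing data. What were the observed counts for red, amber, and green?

counts (4, 7, 22)

For a Dirichlet(α) prior with multinomial counts c, the posterior is Dirichlet(α + c) componentwise.
Counts are posterior − prior componentwise: 9−5=4, 19−12=7, 27−5=22.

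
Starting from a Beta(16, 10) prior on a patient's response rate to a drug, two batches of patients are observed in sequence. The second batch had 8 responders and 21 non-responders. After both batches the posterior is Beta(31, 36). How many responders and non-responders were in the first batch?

7 responders and 5 non-responders

Because Beta–binomial updating is additive in the counts, the combined data contributed (α_post−α_prior, β_post−β_prior) successes and failures.
Total across both batches: 31−16=15 responders, 36−10=26 non-responders.
Subtract the second batch: 15−8=7 responders and 26−21=5 non-responders.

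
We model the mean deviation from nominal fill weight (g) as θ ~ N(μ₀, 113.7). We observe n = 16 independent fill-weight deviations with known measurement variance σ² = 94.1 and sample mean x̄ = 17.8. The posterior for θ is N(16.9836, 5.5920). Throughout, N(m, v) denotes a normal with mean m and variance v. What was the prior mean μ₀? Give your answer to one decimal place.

μ₀ = 1.2

With known observation variance, the Normal–Normal posterior has precision τ_n = τ₀ + n/σ² and mean μ_n = (τ₀μ₀ + (n/σ²)x̄)/τ_n.
Here τ₀ = 1/113.7 = 0.008795 and τ_data = 16/94.1 = 0.170032, so τ_n = 0.178827.
Rearranging for μ₀: μ₀ = (μ_n·τ_n − τ_data·x̄)/τ₀ = (16.9836·0.178827 − 0.170032·17.8) / 0.008795 = 0.010557/0.008795 ≈ 1.2.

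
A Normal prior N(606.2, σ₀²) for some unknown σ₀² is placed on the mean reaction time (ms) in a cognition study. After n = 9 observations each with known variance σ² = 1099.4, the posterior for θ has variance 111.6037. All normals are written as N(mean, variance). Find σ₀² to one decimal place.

σ₀² = 1292.0

Posterior precision equals prior precision plus data precision: 1/σ_n² = 1/σ₀² + n/σ².
So 1/σ₀² = 1/111.6037 − 9/1099.4 = 0.008960 − 0.008186 = 0.000774.
Hence σ₀² = 1/0.000774 ≈ 1292.0.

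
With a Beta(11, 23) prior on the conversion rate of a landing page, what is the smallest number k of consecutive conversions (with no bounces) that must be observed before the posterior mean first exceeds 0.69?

After k conversions and 0 bounces the posterior is Beta(11+k, 23), with mean (11+k)/(11+23+k).
Set (11+k)/(34+k) > 0.69 and solve: k > (0.69·34 − 11)/(1 − 0.69) = 40.194.
The smallest integer exceeding 40.194 is 41.

k = 41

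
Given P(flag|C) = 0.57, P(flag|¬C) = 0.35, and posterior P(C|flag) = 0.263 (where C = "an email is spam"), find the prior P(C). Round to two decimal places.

P(C) = 0.18

In odds form, posterior odds = prior odds × likelihood ratio, so prior odds = posterior odds ÷ LR.
Posterior odds = 0.263/(1−0.263) = 0.3569. LR = 0.57/0.35 = 1.6286.
Prior odds = 0.3569/1.6286 = 0.2191, so P(C) = 0.2191/(1+0.2191) ≈ 0.18.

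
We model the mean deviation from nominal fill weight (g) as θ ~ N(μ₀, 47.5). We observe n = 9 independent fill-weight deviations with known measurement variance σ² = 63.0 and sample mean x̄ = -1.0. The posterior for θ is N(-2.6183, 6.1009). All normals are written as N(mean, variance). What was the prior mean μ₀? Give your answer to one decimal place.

μ₀ = -13.6

The posterior mean is a precision-weighted average: μ_n = (τ₀μ₀ + τ_data·x̄)/(τ₀+τ_data), with τ₀=1/σ₀² and τ_data=n/σ².
Here τ₀ = 1/47.5 = 0.021053 and τ_data = 9/63.0 = 0.142857, so τ_n = 0.163910.
Rearranging for μ₀: μ₀ = (μ_n·τ_n − τ_data·x̄)/τ₀ = (-2.6183·0.163910 − 0.142857·-1.0) / 0.021053 = -0.286309/0.021053 ≈ -13.6.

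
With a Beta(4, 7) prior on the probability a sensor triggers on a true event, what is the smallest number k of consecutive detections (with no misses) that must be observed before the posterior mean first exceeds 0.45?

After k detections and 0 misses the posterior is Beta(4+k, 7), with mean (4+k)/(4+7+k).
Set (4+k)/(11+k) > 0.45 and solve: k > (0.45·11 − 4)/(1 − 0.45) = 1.727.
The smallest integer exceeding 1.727 is 2, and checking k=2: (6)/(13) = 0.4615 > 0.45.

k = 2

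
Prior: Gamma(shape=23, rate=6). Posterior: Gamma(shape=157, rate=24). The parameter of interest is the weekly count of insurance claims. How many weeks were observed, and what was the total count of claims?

Gamma–Poisson conjugacy: posterior shape = α + Σxᵢ, posterior rate = β + n.
Matching: Σxᵢ = 157 − 23 = 134 and n = 24 − 6 = 18.

n = 18 weeks with total 134 claims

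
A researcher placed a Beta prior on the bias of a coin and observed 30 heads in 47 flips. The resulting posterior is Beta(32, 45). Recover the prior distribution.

Beta is conjugate to the binomial likelihood: posterior = Beta(α+s, β+f).
Subtract the data counts: 32−30=2, 45−17=28.

Beta(2, 28)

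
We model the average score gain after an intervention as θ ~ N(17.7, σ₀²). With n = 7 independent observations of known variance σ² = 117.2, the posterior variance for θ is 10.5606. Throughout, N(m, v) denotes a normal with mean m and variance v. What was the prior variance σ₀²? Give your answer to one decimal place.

Posterior precision equals prior precision plus data precision: 1/σ_n² = 1/σ₀² + n/σ².
So 1/σ₀² = 1/10.5606 − 7/117.2 = 0.094692 − 0.059727 = 0.034965.
Hence σ₀² = 1/0.034965 ≈ 28.6.

σ₀² = 28.6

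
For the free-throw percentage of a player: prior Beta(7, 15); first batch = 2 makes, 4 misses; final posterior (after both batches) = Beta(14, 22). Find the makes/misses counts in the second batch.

5 makes and 3 misses

Because Beta–binomial updating is additive in the counts, the combined data contributed (α_post−α_prior, β_post−β_prior) successes and failures.
Total across both batches: 14−7=7 makes, 22−15=7 misses.
Subtract the first batch: 7−2=5 makes and 7−4=3 misses.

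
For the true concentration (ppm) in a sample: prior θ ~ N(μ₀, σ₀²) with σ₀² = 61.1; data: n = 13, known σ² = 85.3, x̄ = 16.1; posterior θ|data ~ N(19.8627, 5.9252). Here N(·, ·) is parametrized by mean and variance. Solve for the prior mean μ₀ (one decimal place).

μ₀ = 54.9

The posterior mean is a precision-weighted average: μ_n = (τ₀μ₀ + τ_data·x̄)/(τ₀+τ_data), with τ₀=1/σ₀² and τ_data=n/σ².
Here τ₀ = 1/61.1 = 0.016367 and τ_data = 13/85.3 = 0.152403, so τ_n = 0.168770.
Rearranging for μ₀: μ₀ = (μ_n·τ_n − τ_data·x̄)/τ₀ = (19.8627·0.168770 − 0.152403·16.1) / 0.016367 = 0.898540/0.016367 ≈ 54.9.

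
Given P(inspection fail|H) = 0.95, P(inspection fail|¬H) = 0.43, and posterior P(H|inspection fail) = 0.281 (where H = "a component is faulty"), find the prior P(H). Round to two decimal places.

In odds form, posterior odds = prior odds × likelihood ratio, so prior odds = posterior odds ÷ LR.
Posterior odds = 0.281/(1−0.281) = 0.3908. LR = 0.95/0.43 = 2.2093.
Prior odds = 0.3908/2.2093 = 0.1769, so P(H) = 0.1769/(1+0.1769) ≈ 0.15.

P(H) = 0.15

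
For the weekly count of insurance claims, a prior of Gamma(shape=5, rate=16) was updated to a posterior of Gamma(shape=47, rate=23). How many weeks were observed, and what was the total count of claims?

n = 7 weeks with total 42 claims

A Gamma(α, β) prior (rate parametrization) on a Poisson rate with n observations summing to S gives posterior Gamma(α+S, β+n).
Matching: Σxᵢ = 47 − 5 = 42 and n = 23 − 16 = 7.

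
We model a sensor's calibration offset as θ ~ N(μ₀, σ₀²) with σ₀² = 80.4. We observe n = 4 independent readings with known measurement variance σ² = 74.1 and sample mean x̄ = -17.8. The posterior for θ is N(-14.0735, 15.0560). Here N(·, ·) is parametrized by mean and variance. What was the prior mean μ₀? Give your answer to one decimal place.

μ₀ = 2.1

With known observation variance, the Normal–Normal posterior has precision τ_n = τ₀ + n/σ² and mean μ_n = (τ₀μ₀ + (n/σ²)x̄)/τ_n.
Here τ₀ = 1/80.4 = 0.012438 and τ_data = 4/74.1 = 0.053981, so τ_n = 0.066419.
Rearranging for μ₀: μ₀ = (μ_n·τ_n − τ_data·x̄)/τ₀ = (-14.0735·0.066419 − 0.053981·-17.8) / 0.012438 = 0.026114/0.012438 ≈ 2.1.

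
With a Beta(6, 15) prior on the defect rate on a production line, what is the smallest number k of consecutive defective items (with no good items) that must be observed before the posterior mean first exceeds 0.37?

k = 3

After k defective items and 0 good items the posterior is Beta(6+k, 15), with mean (6+k)/(6+15+k).
Set (6+k)/(21+k) > 0.37 and solve: k > (0.37·21 − 6)/(1 − 0.37) = 2.810.
The smallest integer exceeding 2.810 is 3, and checking k=3: (9)/(24) = 0.3750 > 0.37.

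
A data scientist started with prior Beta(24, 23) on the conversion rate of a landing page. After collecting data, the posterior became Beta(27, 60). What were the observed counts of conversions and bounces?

A Beta(a, b) prior with s successes and f failures in binomial data gives a Beta(a+s, b+f) posterior.
Match parameters: s=27−24=3, f=60−23=37.

3 conversions and 37 bounces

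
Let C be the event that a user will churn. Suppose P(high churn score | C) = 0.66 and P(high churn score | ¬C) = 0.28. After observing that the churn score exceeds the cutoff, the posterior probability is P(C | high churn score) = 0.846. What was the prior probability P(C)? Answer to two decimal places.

P(C) = 0.70

Bayes' rule in odds form gives O(C|E) = O(C)·[P(E|C)/P(E|¬C)], hence O(C) = O(C|E)/LR.
Posterior odds = 0.846/(1−0.846) = 5.4935. LR = 0.66/0.28 = 2.3571.
Prior odds = 5.4935/2.3571 = 2.3306, so P(C) = 2.3306/(1+2.3306) ≈ 0.70.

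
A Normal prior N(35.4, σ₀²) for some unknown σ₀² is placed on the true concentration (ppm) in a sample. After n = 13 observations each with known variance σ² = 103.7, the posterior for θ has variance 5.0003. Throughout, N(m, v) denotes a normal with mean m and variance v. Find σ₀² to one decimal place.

σ₀² = 13.4

Posterior precision equals prior precision plus data precision: 1/σ_n² = 1/σ₀² + n/σ².
So 1/σ₀² = 1/5.0003 − 13/103.7 = 0.199988 − 0.125362 = 0.074626.
Hence σ₀² = 1/0.074626 ≈ 13.4.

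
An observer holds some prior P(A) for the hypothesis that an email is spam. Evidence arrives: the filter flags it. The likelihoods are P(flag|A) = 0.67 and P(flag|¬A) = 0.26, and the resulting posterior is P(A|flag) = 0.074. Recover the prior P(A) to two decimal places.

P(A) = 0.03

In odds form, posterior odds = prior odds × likelihood ratio, so prior odds = posterior odds ÷ LR.
Posterior odds = 0.074/(1−0.074) = 0.0799. LR = 0.67/0.26 = 2.5769.
Prior odds = 0.0799/2.5769 = 0.0310, so P(A) = 0.0310/(1+0.0310) ≈ 0.03.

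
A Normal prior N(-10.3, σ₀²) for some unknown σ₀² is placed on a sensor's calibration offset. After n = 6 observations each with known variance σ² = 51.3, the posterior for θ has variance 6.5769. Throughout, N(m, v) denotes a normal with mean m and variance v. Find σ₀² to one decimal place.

Posterior precision equals prior precision plus data precision: 1/σ_n² = 1/σ₀² + n/σ².
So 1/σ₀² = 1/6.5769 − 6/51.3 = 0.152047 − 0.116959 = 0.035088.
Hence σ₀² = 1/0.035088 ≈ 28.5.

σ₀² = 28.5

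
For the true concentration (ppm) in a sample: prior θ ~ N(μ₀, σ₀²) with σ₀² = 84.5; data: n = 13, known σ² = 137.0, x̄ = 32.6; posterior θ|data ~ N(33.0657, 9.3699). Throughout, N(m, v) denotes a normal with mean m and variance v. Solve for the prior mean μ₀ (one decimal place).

With known observation variance, the Normal–Normal posterior has precision τ_n = τ₀ + n/σ² and mean μ_n = (τ₀μ₀ + (n/σ²)x̄)/τ_n.
Here τ₀ = 1/84.5 = 0.011834 and τ_data = 13/137.0 = 0.094891, so τ_n = 0.106725.
Rearranging for μ₀: μ₀ = (μ_n·τ_n − τ_data·x̄)/τ₀ = (33.0657·0.106725 − 0.094891·32.6) / 0.011834 = 0.435490/0.011834 ≈ 36.8.

μ₀ = 36.8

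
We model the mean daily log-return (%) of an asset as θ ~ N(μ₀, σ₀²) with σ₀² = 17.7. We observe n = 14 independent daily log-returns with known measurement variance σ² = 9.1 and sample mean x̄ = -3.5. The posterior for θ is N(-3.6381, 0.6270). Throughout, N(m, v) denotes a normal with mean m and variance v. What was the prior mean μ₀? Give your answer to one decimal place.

μ₀ = -7.4

The posterior mean is a precision-weighted average: μ_n = (τ₀μ₀ + τ_data·x̄)/(τ₀+τ_data), with τ₀=1/σ₀² and τ_data=n/σ².
Here τ₀ = 1/17.7 = 0.056497 and τ_data = 14/9.1 = 1.538462, so τ_n = 1.594959.
Rearranging for μ₀: μ₀ = (μ_n·τ_n − τ_data·x̄)/τ₀ = (-3.6381·1.594959 − 1.538462·-3.5) / 0.056497 = -0.418003/0.056497 ≈ -7.4.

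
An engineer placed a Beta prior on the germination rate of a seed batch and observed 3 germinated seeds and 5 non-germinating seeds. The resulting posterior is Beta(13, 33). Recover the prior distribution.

A Beta(α, β) prior with s successes and f failures in binomial data gives a Beta(α+s, β+f) posterior.
So α = 13 − 3 = 10 and β = 33 − 5 = 28.

Beta(10, 28)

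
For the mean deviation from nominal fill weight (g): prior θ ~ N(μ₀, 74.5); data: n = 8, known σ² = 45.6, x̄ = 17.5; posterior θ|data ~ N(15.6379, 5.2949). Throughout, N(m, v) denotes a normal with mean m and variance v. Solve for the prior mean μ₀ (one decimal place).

μ₀ = -8.7

With known observation variance, the Normal–Normal posterior has precision τ_n = τ₀ + n/σ² and mean μ_n = (τ₀μ₀ + (n/σ²)x̄)/τ_n.
Here τ₀ = 1/74.5 = 0.013423 and τ_data = 8/45.6 = 0.175439, so τ_n = 0.188862.
Rearranging for μ₀: μ₀ = (μ_n·τ_n − τ_data·x̄)/τ₀ = (15.6379·0.188862 − 0.175439·17.5) / 0.013423 = -0.116777/0.013423 ≈ -8.7.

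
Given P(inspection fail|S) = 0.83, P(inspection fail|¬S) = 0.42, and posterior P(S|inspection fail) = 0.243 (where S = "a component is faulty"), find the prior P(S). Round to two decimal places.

P(S) = 0.14

In odds form, posterior odds = prior odds × likelihood ratio, so prior odds = posterior odds ÷ LR.
Posterior odds = 0.243/(1−0.243) = 0.3210. LR = 0.83/0.42 = 1.9762.
Prior odds = 0.3210/1.9762 = 0.1624, so P(S) = 0.1624/(1+0.1624) ≈ 0.14.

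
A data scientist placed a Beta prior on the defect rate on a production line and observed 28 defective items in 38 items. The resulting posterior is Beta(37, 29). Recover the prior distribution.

Beta is conjugate to the binomial likelihood: posterior = Beta(α+s, β+f).
So α = 37 − 28 = 9 and β = 29 − 10 = 19.

Beta(9, 19)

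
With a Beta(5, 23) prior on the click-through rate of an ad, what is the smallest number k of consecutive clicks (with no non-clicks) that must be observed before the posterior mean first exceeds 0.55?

After k clicks and 0 non-clicks the posterior is Beta(5+k, 23), with mean (5+k)/(5+23+k).
Set (5+k)/(28+k) > 0.55 and solve: k > (0.55·28 − 5)/(1 − 0.55) = 23.111.
The smallest integer exceeding 23.111 is 24, and checking k=24: (29)/(52) = 0.5577 > 0.55.

k = 24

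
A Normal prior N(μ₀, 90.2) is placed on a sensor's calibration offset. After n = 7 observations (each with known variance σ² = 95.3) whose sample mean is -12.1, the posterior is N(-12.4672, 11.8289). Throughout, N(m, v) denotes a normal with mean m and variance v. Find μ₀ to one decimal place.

The posterior mean is a precision-weighted average: μ_n = (τ₀μ₀ + τ_data·x̄)/(τ₀+τ_data), with τ₀=1/σ₀² and τ_data=n/σ².
Here τ₀ = 1/90.2 = 0.011086 and τ_data = 7/95.3 = 0.073452, so τ_n = 0.084538.
Rearranging for μ₀: μ₀ = (μ_n·τ_n − τ_data·x̄)/τ₀ = (-12.4672·0.084538 − 0.073452·-12.1) / 0.011086 = -0.165183/0.011086 ≈ -14.9.

μ₀ = -14.9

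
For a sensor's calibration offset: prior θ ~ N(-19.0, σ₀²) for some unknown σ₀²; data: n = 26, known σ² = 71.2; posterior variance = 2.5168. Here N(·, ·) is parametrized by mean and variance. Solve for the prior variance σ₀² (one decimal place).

σ₀² = 31.1

For the Normal–Normal model with known σ², precisions add: τ_n = τ₀ + n/σ².
So 1/σ₀² = 1/2.5168 − 26/71.2 = 0.397330 − 0.365169 = 0.032161.
Hence σ₀² = 1/0.032161 ≈ 31.1.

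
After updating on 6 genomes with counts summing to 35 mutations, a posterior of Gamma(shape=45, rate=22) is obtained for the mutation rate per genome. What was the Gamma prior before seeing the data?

A Gamma(α, β) prior (rate parametrization) on a Poisson rate with n observations summing to S gives posterior Gamma(α+S, β+n).
So α = 45 − 35 = 10 and β = 22 − 6 = 16.

Gamma(shape=10, rate=16)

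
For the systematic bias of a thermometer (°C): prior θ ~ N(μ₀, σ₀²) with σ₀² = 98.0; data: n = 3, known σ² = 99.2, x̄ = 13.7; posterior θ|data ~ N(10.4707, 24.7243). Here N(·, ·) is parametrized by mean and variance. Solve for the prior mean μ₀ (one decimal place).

μ₀ = 0.9

With known observation variance, the Normal–Normal posterior has precision τ_n = τ₀ + n/σ² and mean μ_n = (τ₀μ₀ + (n/σ²)x̄)/τ_n.
Here τ₀ = 1/98.0 = 0.010204 and τ_data = 3/99.2 = 0.030242, so τ_n = 0.040446.
Rearranging for μ₀: μ₀ = (μ_n·τ_n − τ_data·x̄)/τ₀ = (10.4707·0.040446 − 0.030242·13.7) / 0.010204 = 0.009183/0.010204 ≈ 0.9.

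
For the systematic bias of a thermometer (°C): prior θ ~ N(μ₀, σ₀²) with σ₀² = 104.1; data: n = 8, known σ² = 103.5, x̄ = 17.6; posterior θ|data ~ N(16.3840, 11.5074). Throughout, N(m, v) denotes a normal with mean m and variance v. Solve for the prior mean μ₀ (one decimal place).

The posterior mean is a precision-weighted average: μ_n = (τ₀μ₀ + τ_data·x̄)/(τ₀+τ_data), with τ₀=1/σ₀² and τ_data=n/σ².
Here τ₀ = 1/104.1 = 0.009606 and τ_data = 8/103.5 = 0.077295, so τ_n = 0.086901.
Rearranging for μ₀: μ₀ = (μ_n·τ_n − τ_data·x̄)/τ₀ = (16.3840·0.086901 − 0.077295·17.6) / 0.009606 = 0.063394/0.009606 ≈ 6.6.

μ₀ = 6.6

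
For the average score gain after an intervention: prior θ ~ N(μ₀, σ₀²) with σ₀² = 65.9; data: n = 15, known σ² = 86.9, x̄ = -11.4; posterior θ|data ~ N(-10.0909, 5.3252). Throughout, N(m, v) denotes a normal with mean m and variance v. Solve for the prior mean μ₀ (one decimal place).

With known observation variance, the Normal–Normal posterior has precision τ_n = τ₀ + n/σ² and mean μ_n = (τ₀μ₀ + (n/σ²)x̄)/τ_n.
Here τ₀ = 1/65.9 = 0.015175 and τ_data = 15/86.9 = 0.172612, so τ_n = 0.187787.
Rearranging for μ₀: μ₀ = (μ_n·τ_n − τ_data·x̄)/τ₀ = (-10.0909·0.187787 − 0.172612·-11.4) / 0.015175 = 0.072837/0.015175 ≈ 4.8.

μ₀ = 4.8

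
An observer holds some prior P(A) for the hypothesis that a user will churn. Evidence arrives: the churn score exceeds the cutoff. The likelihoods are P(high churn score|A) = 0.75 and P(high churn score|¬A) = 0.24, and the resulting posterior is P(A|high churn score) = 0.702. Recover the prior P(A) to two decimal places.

In odds form, posterior odds = prior odds × likelihood ratio, so prior odds = posterior odds ÷ LR.
Posterior odds = 0.702/(1−0.702) = 2.3557. LR = 0.75/0.24 = 3.1250.
Prior odds = 2.3557/3.1250 = 0.7538, so P(A) = 0.7538/(1+0.7538) ≈ 0.43.

P(A) = 0.43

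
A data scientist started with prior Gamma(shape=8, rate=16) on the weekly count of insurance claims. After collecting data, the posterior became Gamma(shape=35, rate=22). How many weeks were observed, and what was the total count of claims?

n = 6 weeks with total 27 claims

Gamma–Poisson conjugacy: posterior shape = α + Σxᵢ, posterior rate = β + n.
Matching: Σxᵢ = 35 − 8 = 27 and n = 22 − 16 = 6.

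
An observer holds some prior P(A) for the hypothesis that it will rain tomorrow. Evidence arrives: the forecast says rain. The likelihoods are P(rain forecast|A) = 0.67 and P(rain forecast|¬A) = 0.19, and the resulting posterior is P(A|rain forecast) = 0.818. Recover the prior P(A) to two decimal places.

P(A) = 0.56

Bayes' rule in odds form gives O(A|E) = O(A)·[P(E|A)/P(E|¬A)], hence O(A) = O(A|E)/LR.
Posterior odds = 0.818/(1−0.818) = 4.4945. LR = 0.67/0.19 = 3.5263.
Prior odds = 4.4945/3.5263 = 1.2746, so P(A) = 1.2746/(1+1.2746) ≈ 0.56.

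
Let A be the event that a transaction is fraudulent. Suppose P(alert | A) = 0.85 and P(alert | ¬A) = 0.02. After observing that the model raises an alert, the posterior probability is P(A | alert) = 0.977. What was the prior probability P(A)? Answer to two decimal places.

Bayes' rule in odds form gives O(A|E) = O(A)·[P(E|A)/P(E|¬A)], hence O(A) = O(A|E)/LR.
Posterior odds = 0.977/(1−0.977) = 42.4783. LR = 0.85/0.02 = 42.5000.
Prior odds = 42.4783/42.5000 = 0.9995, so P(A) = 0.9995/(1+0.9995) ≈ 0.50.

P(A) = 0.50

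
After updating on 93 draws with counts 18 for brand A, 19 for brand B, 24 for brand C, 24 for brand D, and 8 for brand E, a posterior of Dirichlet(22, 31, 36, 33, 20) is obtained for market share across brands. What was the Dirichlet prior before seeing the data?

For a Dirichlet(α) prior with multinomial counts c, the posterior is Dirichlet(α + c) componentwise.
Subtract each count from the matching posterior parameter: 22−18=4, 31−19=12, 36−24=12, 33−24=9, 20−8=12.

Dirichlet(4, 12, 12, 9, 12)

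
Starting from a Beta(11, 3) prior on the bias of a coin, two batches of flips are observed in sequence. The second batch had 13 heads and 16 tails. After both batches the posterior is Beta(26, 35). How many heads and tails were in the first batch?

Because Beta–binomial updating is additive in the counts, the combined data contributed (α_post−α_prior, β_post−β_prior) successes and failures.
Total across both batches: 26−11=15 heads, 35−3=32 tails.
Subtract the second batch: 15−13=2 heads and 32−16=16 tails.

2 heads and 16 tails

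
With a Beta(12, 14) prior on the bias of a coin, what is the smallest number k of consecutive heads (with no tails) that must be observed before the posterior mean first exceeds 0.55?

k = 6

After k heads and 0 tails the posterior is Beta(12+k, 14), with mean (12+k)/(12+14+k).
Set (12+k)/(26+k) > 0.55 and solve: k > (0.55·26 − 12)/(1 − 0.55) = 5.111.
The smallest integer exceeding 5.111 is 6, and checking k=6: (18)/(32) = 0.5625 > 0.55.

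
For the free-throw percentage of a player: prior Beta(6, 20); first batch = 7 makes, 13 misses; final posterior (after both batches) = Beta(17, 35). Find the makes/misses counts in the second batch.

Sequential conjugate updates are equivalent to a single update on the pooled data, so total successes = posterior α − prior α and total failures = posterior β − prior β.
Total across both batches: 17−6=11 makes, 35−20=15 misses.
Subtract the first batch: 11−7=4 makes and 15−13=2 misses.

4 makes and 2 misses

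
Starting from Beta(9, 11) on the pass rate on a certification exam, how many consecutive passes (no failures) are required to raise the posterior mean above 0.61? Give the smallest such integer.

k = 9

After k passes and 0 failures the posterior is Beta(9+k, 11), with mean (9+k)/(9+11+k).
Set (9+k)/(20+k) > 0.61 and solve: k > (0.61·20 − 9)/(1 − 0.61) = 8.205.
The smallest integer exceeding 8.205 is 9, and checking k=9: (18)/(29) = 0.6207 > 0.61.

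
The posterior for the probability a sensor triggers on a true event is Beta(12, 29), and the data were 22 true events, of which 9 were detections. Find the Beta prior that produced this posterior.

Beta is conjugate to the binomial likelihood: posterior = Beta(α+s, β+f).
Subtract the data counts: 12−9=3, 29−13=16.

Beta(3, 16)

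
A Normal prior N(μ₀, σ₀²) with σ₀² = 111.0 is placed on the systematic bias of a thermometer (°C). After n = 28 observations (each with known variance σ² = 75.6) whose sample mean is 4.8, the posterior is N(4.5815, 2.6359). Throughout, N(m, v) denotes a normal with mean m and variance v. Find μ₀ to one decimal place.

The posterior mean is a precision-weighted average: μ_n = (τ₀μ₀ + τ_data·x̄)/(τ₀+τ_data), with τ₀=1/σ₀² and τ_data=n/σ².
Here τ₀ = 1/111.0 = 0.009009 and τ_data = 28/75.6 = 0.370370, so τ_n = 0.379379.
Rearranging for μ₀: μ₀ = (μ_n·τ_n − τ_data·x̄)/τ₀ = (4.5815·0.379379 − 0.370370·4.8) / 0.009009 = -0.039651/0.009009 ≈ -4.4.

μ₀ = -4.4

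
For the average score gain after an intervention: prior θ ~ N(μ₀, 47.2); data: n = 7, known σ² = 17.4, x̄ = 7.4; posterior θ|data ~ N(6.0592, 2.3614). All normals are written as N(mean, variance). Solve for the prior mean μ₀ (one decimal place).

μ₀ = -19.4

With known observation variance, the Normal–Normal posterior has precision τ_n = τ₀ + n/σ² and mean μ_n = (τ₀μ₀ + (n/σ²)x̄)/τ_n.
Here τ₀ = 1/47.2 = 0.021186 and τ_data = 7/17.4 = 0.402299, so τ_n = 0.423485.
Rearranging for μ₀: μ₀ = (μ_n·τ_n − τ_data·x̄)/τ₀ = (6.0592·0.423485 − 0.402299·7.4) / 0.021186 = -0.411032/0.021186 ≈ -19.4.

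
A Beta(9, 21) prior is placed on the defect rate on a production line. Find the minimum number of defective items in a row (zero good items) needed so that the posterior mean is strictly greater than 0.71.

After k defective items and 0 good items the posterior is Beta(9+k, 21), with mean (9+k)/(9+21+k).
Set (9+k)/(30+k) > 0.71 and solve: k > (0.71·30 − 9)/(1 − 0.71) = 42.414.
The smallest integer exceeding 42.414 is 43, and checking k=43: (52)/(73) = 0.7123 > 0.71.

k = 43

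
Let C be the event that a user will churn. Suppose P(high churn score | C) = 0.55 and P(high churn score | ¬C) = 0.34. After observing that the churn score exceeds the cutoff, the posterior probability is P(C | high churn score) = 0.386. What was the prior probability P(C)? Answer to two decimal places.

Bayes' rule in odds form gives O(C|E) = O(C)·[P(E|C)/P(E|¬C)], hence O(C) = O(C|E)/LR.
Posterior odds = 0.386/(1−0.386) = 0.6287. LR = 0.55/0.34 = 1.6176.
Prior odds = 0.6287/1.6176 = 0.3887, so P(C) = 0.3887/(1+0.3887) ≈ 0.28.

P(C) = 0.28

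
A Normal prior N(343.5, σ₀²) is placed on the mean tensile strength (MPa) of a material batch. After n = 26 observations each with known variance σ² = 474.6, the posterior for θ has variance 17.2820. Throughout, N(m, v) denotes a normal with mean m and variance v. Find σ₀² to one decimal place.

σ₀² = 324.6

Posterior precision equals prior precision plus data precision: 1/σ_n² = 1/σ₀² + n/σ².
So 1/σ₀² = 1/17.2820 − 26/474.6 = 0.057864 − 0.054783 = 0.003081.
Hence σ₀² = 1/0.003081 ≈ 324.6.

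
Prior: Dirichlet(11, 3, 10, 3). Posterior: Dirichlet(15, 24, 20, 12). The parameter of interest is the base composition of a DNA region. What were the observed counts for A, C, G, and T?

counts (4, 21, 10, 9)

For a Dirichlet(α) prior with multinomial counts c, the posterior is Dirichlet(α + c) componentwise.
Counts are posterior − prior componentwise: 15−11=4, 24−3=21, 20−10=10, 12−3=9.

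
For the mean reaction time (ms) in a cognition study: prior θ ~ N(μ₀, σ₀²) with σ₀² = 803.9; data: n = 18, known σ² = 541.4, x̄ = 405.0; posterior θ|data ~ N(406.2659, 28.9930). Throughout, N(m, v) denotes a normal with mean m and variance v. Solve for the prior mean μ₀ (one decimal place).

The posterior mean is a precision-weighted average: μ_n = (τ₀μ₀ + τ_data·x̄)/(τ₀+τ_data), with τ₀=1/σ₀² and τ_data=n/σ².
Here τ₀ = 1/803.9 = 0.001244 and τ_data = 18/541.4 = 0.033247, so τ_n = 0.034491.
Rearranging for μ₀: μ₀ = (μ_n·τ_n − τ_data·x̄)/τ₀ = (406.2659·0.034491 − 0.033247·405.0) / 0.001244 = 0.547482/0.001244 ≈ 440.1.

μ₀ = 440.1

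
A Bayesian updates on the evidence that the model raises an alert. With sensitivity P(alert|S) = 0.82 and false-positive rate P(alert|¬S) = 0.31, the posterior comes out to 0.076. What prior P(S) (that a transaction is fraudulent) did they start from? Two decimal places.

P(S) = 0.03

Bayes' rule in odds form gives O(S|E) = O(S)·[P(E|S)/P(E|¬S)], hence O(S) = O(S|E)/LR.
Posterior odds = 0.076/(1−0.076) = 0.0823. LR = 0.82/0.31 = 2.6452.
Prior odds = 0.0823/2.6452 = 0.0311, so P(S) = 0.0311/(1+0.0311) ≈ 0.03.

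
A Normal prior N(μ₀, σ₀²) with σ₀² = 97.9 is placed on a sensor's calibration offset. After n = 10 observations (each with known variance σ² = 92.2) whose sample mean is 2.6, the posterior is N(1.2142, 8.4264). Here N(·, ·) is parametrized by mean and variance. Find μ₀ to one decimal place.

μ₀ = -13.5

With known observation variance, the Normal–Normal posterior has precision τ_n = τ₀ + n/σ² and mean μ_n = (τ₀μ₀ + (n/σ²)x̄)/τ_n.
Here τ₀ = 1/97.9 = 0.010215 and τ_data = 10/92.2 = 0.108460, so τ_n = 0.118675.
Rearranging for μ₀: μ₀ = (μ_n·τ_n − τ_data·x̄)/τ₀ = (1.2142·0.118675 − 0.108460·2.6) / 0.010215 = -0.137901/0.010215 ≈ -13.5.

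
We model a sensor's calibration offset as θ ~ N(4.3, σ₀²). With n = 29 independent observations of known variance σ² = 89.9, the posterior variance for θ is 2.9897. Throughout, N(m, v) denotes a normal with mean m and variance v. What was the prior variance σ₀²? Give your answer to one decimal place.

σ₀² = 84.0

For the Normal–Normal model with known σ², precisions add: τ_n = τ₀ + n/σ².
So 1/σ₀² = 1/2.9897 − 29/89.9 = 0.334482 − 0.322581 = 0.011901.
Hence σ₀² = 1/0.011901 ≈ 84.0.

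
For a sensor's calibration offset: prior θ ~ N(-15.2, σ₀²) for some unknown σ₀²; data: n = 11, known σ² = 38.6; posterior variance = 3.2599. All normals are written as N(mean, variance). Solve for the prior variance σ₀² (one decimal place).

σ₀² = 45.9

For the Normal–Normal model with known σ², precisions add: τ_n = τ₀ + n/σ².
So 1/σ₀² = 1/3.2599 − 11/38.6 = 0.306758 − 0.284974 = 0.021784.
Hence σ₀² = 1/0.021784 ≈ 45.9.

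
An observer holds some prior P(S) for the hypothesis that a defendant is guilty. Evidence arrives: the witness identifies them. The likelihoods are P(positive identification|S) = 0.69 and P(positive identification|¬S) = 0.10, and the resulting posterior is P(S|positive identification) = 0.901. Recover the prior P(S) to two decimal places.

Bayes' rule in odds form gives O(S|E) = O(S)·[P(E|S)/P(E|¬S)], hence O(S) = O(S|E)/LR.
Posterior odds = 0.901/(1−0.901) = 9.1010. LR = 0.69/0.10 = 6.9000.
Prior odds = 9.1010/6.9000 = 1.3190, so P(S) = 1.3190/(1+1.3190) ≈ 0.57.

P(S) = 0.57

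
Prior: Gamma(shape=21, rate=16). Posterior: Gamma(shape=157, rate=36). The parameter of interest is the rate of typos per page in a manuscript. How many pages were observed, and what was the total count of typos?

A Gamma(α, β) prior (rate parametrization) on a Poisson rate with n observations summing to S gives posterior Gamma(α+S, β+n).
Matching: Σxᵢ = 157 − 21 = 136 and n = 36 − 16 = 20.

n = 20 pages with total 136 typos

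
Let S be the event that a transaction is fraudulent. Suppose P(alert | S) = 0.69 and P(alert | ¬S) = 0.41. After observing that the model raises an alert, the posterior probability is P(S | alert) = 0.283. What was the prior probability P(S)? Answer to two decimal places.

Bayes' rule in odds form gives O(S|E) = O(S)·[P(E|S)/P(E|¬S)], hence O(S) = O(S|E)/LR.
Posterior odds = 0.283/(1−0.283) = 0.3947. LR = 0.69/0.41 = 1.6829.
Prior odds = 0.3947/1.6829 = 0.2345, so P(S) = 0.2345/(1+0.2345) ≈ 0.19.

P(S) = 0.19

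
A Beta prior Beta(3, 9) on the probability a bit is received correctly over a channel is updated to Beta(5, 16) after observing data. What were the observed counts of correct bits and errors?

2 correct bits and 7 errors

Under Beta–binomial conjugacy the posterior parameters are (α+s, β+f).
So s = 5 − 3 = 2 and f = 16 − 9 = 7.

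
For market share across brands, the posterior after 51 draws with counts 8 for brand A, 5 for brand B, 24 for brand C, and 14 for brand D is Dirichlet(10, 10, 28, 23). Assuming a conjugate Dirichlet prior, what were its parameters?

For a Dirichlet(α) prior with multinomial counts c, the posterior is Dirichlet(α + c) componentwise.
Subtract each count from the matching posterior parameter: 10−8=2, 10−5=5, 28−24=4, 23−14=9.

Dirichlet(2, 5, 4, 9)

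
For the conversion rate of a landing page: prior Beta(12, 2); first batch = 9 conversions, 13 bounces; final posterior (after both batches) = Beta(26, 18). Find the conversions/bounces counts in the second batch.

Sequential conjugate updates are equivalent to a single update on the pooled data, so total successes = posterior α − prior α and total failures = posterior β − prior β.
Total across both batches: 26−12=14 conversions, 18−2=16 bounces.
Subtract the first batch: 14−9=5 conversions and 16−13=3 bounces.

5 conversions and 3 bounces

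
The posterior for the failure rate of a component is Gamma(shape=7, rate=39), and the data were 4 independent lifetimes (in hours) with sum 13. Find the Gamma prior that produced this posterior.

For an exponential likelihood with a Gamma(α, β) prior on the rate, n observations with total T give posterior Gamma(α+n, β+T).
So α = 7 − 4 = 3 and β = 39 − 13 = 26.

Gamma(shape=3, rate=26)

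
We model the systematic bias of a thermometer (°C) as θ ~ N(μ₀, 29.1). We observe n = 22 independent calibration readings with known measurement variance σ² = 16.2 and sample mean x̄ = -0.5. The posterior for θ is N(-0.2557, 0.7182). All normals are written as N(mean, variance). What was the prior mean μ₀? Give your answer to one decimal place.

μ₀ = 9.4

With known observation variance, the Normal–Normal posterior has precision τ_n = τ₀ + n/σ² and mean μ_n = (τ₀μ₀ + (n/σ²)x̄)/τ_n.
Here τ₀ = 1/29.1 = 0.034364 and τ_data = 22/16.2 = 1.358025, so τ_n = 1.392389.
Rearranging for μ₀: μ₀ = (μ_n·τ_n − τ_data·x̄)/τ₀ = (-0.2557·1.392389 − 1.358025·-0.5) / 0.034364 = 0.322979/0.034364 ≈ 9.4.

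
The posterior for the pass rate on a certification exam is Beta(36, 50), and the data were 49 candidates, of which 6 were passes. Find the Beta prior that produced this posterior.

Beta is conjugate to the binomial likelihood: posterior = Beta(a+s, b+f).
So a = 36 − 6 = 30 and b = 50 − 43 = 7.

Beta(30, 7)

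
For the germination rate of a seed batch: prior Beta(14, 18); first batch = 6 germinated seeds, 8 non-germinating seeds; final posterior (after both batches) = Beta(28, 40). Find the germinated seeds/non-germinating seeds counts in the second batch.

8 germinated seeds and 14 non-germinating seeds

Because Beta–binomial updating is additive in the counts, the combined data contributed (α_post−α_prior, β_post−β_prior) successes and failures.
Total across both batches: 28−14=14 germinated seeds, 40−18=22 non-germinating seeds.
Subtract the first batch: 14−6=8 germinated seeds and 22−8=14 non-germinating seeds.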